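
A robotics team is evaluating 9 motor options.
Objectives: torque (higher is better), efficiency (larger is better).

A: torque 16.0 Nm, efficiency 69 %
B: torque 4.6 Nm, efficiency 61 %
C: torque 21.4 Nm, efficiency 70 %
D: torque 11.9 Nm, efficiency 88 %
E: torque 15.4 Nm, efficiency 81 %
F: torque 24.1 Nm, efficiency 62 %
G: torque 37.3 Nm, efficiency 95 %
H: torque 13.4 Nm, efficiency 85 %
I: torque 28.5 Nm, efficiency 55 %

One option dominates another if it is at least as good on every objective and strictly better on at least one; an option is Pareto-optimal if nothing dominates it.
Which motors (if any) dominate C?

G

G: torque 37.3≥21.4, efficiency 95≥70 — dominates C.
Others (A, B, D, E, F, H, I) are each worse than C on at least one objective.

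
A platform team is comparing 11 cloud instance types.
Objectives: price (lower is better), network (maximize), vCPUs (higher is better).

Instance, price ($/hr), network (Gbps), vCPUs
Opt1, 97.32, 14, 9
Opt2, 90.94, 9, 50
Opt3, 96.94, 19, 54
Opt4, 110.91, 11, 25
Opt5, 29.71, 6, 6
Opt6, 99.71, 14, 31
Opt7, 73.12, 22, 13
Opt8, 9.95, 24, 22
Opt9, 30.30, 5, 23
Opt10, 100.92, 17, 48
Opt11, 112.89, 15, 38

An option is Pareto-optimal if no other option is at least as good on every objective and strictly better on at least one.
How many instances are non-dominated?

4

Opt1: dominated by Opt3 (price 96.94≤97.32, network 19≥14, vCPUs 54≥9).
Opt2: not dominated.
Opt3: not dominated (best vCPUs).
Opt4: dominated by Opt3 (price 96.94≤110.91, network 19≥11, vCPUs 54≥25).
Opt5: dominated by Opt8 (price 9.95≤29.71, network 24≥6, vCPUs 22≥6).
Opt6: dominated by Opt3 (price 96.94≤99.71, network 19≥14, vCPUs 54≥31).
Opt7: dominated by Opt8 (price 9.95≤73.12, network 24≥22, vCPUs 22≥13).
Opt8: not dominated (best price).
Opt9: not dominated.
Opt10: dominated by Opt3 (price 96.94≤100.92, network 19≥17, vCPUs 54≥48).
Opt11: dominated by Opt3 (price 96.94≤112.89, network 19≥15, vCPUs 54≥38).
Pareto-optimal: Opt2, Opt3, Opt8, Opt9 → 4.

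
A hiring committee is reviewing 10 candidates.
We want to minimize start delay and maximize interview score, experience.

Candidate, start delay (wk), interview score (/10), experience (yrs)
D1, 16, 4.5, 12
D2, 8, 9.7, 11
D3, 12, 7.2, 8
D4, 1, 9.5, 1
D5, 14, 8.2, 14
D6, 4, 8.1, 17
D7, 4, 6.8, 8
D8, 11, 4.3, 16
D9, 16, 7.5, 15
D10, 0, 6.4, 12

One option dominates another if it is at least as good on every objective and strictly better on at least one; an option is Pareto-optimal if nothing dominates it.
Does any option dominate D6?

D1: worse on start delay (16 vs 4).
D2: worse on start delay (8 vs 4).
D3: worse on start delay (12 vs 4).
D4: worse on experience (1 vs 17).
D5: worse on start delay (14 vs 4).
D7: worse on interview score (6.8 vs 8.1).
D8: worse on start delay (11 vs 4).
D9: worse on start delay (16 vs 4).
D10: worse on interview score (6.4 vs 8.1).
No option is at least as good as D6 on every objective and strictly better on one.

No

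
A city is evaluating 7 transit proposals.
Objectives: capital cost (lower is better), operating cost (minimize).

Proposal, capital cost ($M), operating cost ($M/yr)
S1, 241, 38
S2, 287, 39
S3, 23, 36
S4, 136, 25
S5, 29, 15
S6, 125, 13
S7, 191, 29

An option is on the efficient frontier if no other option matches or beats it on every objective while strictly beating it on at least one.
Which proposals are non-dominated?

S1: dominated by S3 (capital cost 23≤241, operating cost 36≤38).
S2: dominated by S1 (capital cost 241≤287, operating cost 38≤39).
S3: not dominated (best capital cost).
S4: dominated by S5 (capital cost 29≤136, operating cost 15≤25).
S5: not dominated.
S6: not dominated (best operating cost).
S7: dominated by S4 (capital cost 136≤191, operating cost 25≤29).

S3, S5, S6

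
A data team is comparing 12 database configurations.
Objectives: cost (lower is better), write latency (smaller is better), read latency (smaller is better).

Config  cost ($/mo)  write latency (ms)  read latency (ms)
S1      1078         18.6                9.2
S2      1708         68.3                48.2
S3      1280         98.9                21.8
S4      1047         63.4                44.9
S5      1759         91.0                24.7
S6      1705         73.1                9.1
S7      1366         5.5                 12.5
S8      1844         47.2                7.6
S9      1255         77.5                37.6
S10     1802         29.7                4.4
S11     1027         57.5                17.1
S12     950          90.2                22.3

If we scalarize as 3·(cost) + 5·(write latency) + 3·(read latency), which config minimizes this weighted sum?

S1

S1: 3·1078 + 5·18.6 + 3·9.2 = 3354.6
S2: 3·1708 + 5·68.3 + 3·48.2 = 5610.1
S3: 3·1280 + 5·98.9 + 3·21.8 = 4399.9
S4: 3·1047 + 5·63.4 + 3·44.9 = 3592.7
S5: 3·1759 + 5·91.0 + 3·24.7 = 5806.1
S6: 3·1705 + 5·73.1 + 3·9.1 = 5507.8
S7: 3·1366 + 5·5.5 + 3·12.5 = 4163.0
S8: 3·1844 + 5·47.2 + 3·7.6 = 5790.8
S9: 3·1255 + 5·77.5 + 3·37.6 = 4265.3
S10: 3·1802 + 5·29.7 + 3·4.4 = 5567.7
S11: 3·1027 + 5·57.5 + 3·17.1 = 3419.8
S12: 3·950 + 5·90.2 + 3·22.3 = 3367.9
Lowest: S1 at 3354.6.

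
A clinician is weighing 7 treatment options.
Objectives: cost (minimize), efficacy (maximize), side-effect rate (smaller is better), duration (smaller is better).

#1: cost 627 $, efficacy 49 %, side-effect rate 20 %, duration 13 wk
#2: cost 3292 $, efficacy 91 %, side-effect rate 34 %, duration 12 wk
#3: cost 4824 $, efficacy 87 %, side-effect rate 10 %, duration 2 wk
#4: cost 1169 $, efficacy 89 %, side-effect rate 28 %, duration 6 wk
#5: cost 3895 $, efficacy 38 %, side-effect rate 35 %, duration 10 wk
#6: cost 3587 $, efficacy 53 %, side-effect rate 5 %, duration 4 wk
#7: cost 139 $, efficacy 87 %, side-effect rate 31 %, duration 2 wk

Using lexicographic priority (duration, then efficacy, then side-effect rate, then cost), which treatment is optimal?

First minimize duration: best is 2, kept {#3, #7}.
Then maximize efficacy: best is 87, kept {#3, #7}.
Then minimize side-effect rate: best is 10, kept {#3}.

#3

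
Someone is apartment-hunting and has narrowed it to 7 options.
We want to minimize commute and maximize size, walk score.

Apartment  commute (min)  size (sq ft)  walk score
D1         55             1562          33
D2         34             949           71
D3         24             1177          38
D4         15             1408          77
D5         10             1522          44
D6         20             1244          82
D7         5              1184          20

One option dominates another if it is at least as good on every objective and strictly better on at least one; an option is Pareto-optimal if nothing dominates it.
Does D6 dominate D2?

D6 vs D2: commute 20≤34, size 1244≥949, walk score 82≥71 — D6 is at least as good on every objective with at least one strict improvement.

Yes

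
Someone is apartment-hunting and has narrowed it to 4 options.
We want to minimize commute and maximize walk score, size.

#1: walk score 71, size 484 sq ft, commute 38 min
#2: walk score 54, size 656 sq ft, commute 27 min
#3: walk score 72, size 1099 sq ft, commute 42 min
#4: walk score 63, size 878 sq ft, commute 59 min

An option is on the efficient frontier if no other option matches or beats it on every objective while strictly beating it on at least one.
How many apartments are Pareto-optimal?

#1: not dominated.
#2: not dominated (best commute).
#3: not dominated (best walk score).
#4: dominated by #3 (walk score 72≥63, size 1099≥878, commute 42≤59).
Pareto-optimal: #1, #2, #3 → 3.

3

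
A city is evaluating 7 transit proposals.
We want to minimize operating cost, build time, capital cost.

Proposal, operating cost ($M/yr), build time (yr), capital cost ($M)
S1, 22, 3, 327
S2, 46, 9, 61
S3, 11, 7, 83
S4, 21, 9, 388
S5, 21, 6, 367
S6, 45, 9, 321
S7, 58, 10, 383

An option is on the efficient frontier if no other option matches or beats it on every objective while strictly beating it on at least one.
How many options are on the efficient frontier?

4

S1: not dominated (best build time).
S2: not dominated (best capital cost).
S3: not dominated (best operating cost).
S4: dominated by S3 (operating cost 11≤21, build time 7≤9, capital cost 83≤388).
S5: not dominated.
S6: dominated by S3 (operating cost 11≤45, build time 7≤9, capital cost 83≤321).
S7: dominated by S1 (operating cost 22≤58, build time 3≤10, capital cost 327≤383).
Pareto-optimal: S1, S2, S3, S5 → 4.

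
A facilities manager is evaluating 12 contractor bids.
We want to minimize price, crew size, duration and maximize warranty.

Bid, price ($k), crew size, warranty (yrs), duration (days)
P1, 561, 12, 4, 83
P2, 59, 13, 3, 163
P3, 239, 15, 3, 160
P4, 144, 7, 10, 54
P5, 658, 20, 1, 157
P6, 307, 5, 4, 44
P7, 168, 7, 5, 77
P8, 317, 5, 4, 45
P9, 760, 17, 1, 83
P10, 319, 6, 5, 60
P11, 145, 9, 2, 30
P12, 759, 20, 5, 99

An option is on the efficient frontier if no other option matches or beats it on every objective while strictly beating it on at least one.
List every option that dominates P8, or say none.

P6: price 307≤317, crew size 5≤5, warranty 4≥4, duration 44≤45 — dominates P8.
Others (P1, P2, P3, P4, P5, P7, P9, P10, P11, P12) are each worse than P8 on at least one objective.

P6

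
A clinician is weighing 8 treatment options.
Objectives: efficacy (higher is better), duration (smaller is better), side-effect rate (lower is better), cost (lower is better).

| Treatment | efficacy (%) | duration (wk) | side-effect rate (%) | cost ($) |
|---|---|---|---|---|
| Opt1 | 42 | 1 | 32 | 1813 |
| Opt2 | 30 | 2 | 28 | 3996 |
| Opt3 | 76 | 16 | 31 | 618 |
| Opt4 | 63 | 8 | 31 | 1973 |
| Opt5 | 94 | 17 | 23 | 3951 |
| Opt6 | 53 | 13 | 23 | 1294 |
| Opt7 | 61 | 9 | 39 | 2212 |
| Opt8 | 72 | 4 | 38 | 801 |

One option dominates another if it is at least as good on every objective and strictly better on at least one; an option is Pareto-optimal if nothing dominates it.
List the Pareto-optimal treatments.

Opt1, Opt2, Opt3, Opt4, Opt5, Opt6, Opt8

Opt1: not dominated (best duration).
Opt2: not dominated.
Opt3: not dominated (best cost).
Opt4: not dominated.
Opt5: not dominated (best efficacy).
Opt6: not dominated.
Opt7: dominated by Opt4 (efficacy 63≥61, duration 8≤9, side-effect rate 31≤39, cost 1973≤2212).
Opt8: not dominated.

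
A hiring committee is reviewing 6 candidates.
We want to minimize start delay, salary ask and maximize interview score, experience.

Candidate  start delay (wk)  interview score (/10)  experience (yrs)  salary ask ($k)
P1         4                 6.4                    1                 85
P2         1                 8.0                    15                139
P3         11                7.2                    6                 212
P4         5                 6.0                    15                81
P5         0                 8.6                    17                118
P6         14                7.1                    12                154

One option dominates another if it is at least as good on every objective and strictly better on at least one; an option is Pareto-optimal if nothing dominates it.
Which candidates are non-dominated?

P1: not dominated.
P2: dominated by P5 (start delay 0≤1, interview score 8.6≥8.0, experience 17≥15, salary ask 118≤139).
P3: dominated by P2 (start delay 1≤11, interview score 8.0≥7.2, experience 15≥6, salary ask 139≤212).
P4: not dominated (best salary ask).
P5: not dominated (best start delay).
P6: dominated by P2 (start delay 1≤14, interview score 8.0≥7.1, experience 15≥12, salary ask 139≤154).

P1, P4, P5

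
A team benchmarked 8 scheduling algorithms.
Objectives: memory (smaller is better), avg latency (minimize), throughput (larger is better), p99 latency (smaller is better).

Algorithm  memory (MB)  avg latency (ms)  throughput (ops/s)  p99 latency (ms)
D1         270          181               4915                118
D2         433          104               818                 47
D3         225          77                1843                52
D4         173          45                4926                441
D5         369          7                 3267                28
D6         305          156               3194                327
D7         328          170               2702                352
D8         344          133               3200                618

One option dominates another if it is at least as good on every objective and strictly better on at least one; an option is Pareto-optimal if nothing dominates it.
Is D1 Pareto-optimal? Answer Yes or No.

D2: worse on memory (433 vs 270).
D3: worse on throughput (1843 vs 4915).
D4: worse on p99 latency (441 vs 118).
D5: worse on memory (369 vs 270).
D6: worse on memory (305 vs 270).
D7: worse on memory (328 vs 270).
D8: worse on memory (344 vs 270).
No option is at least as good as D1 on every objective and strictly better on one.

Yes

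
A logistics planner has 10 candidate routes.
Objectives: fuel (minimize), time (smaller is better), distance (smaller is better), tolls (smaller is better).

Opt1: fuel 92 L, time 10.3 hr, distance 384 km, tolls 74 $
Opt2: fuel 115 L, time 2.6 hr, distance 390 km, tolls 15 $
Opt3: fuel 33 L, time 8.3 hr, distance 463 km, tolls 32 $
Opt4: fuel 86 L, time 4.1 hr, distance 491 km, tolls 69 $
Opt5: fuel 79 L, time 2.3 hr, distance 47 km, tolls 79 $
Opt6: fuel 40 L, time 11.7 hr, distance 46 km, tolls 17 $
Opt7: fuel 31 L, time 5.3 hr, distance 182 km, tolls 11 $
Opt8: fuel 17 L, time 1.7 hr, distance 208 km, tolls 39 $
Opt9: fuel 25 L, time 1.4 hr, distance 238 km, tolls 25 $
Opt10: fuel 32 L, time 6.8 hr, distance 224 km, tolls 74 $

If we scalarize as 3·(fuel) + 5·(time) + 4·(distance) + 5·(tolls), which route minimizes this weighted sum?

Opt1: 3·92 + 5·10.3 + 4·384 + 5·74 = 2233.5
Opt2: 3·115 + 5·2.6 + 4·390 + 5·15 = 1993.0
Opt3: 3·33 + 5·8.3 + 4·463 + 5·32 = 2152.5
Opt4: 3·86 + 5·4.1 + 4·491 + 5·69 = 2587.5
Opt5: 3·79 + 5·2.3 + 4·47 + 5·79 = 831.5
Opt6: 3·40 + 5·11.7 + 4·46 + 5·17 = 447.5
Opt7: 3·31 + 5·5.3 + 4·182 + 5·11 = 902.5
Opt8: 3·17 + 5·1.7 + 4·208 + 5·39 = 1086.5
Opt9: 3·25 + 5·1.4 + 4·238 + 5·25 = 1159.0
Opt10: 3·32 + 5·6.8 + 4·224 + 5·74 = 1396.0
Lowest: Opt6 at 447.5.

Opt6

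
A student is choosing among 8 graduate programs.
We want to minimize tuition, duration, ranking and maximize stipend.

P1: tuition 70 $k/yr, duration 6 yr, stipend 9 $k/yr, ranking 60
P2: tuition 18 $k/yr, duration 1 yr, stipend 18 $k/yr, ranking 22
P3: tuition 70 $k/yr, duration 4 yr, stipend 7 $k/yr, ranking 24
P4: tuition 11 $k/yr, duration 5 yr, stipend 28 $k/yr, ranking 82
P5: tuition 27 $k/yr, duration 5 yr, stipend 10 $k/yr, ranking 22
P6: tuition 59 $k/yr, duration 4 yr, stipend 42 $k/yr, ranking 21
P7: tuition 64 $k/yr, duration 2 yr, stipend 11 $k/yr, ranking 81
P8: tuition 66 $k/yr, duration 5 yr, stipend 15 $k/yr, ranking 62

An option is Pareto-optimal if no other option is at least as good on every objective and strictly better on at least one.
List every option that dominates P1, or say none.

P2: tuition 18≤70, duration 1≤6, stipend 18≥9, ranking 22≤60 — dominates P1.
P5: tuition 27≤70, duration 5≤6, stipend 10≥9, ranking 22≤60 — dominates P1.
P6: tuition 59≤70, duration 4≤6, stipend 42≥9, ranking 21≤60 — dominates P1.
Others (P3, P4, P7, P8) are each worse than P1 on at least one objective.

P2, P5, P6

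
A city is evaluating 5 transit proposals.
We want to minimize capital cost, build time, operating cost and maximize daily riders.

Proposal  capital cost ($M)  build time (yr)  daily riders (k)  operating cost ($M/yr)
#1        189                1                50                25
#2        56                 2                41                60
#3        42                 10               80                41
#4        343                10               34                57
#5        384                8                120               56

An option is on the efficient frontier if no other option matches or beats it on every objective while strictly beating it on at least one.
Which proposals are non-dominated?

#1: not dominated (best build time).
#2: not dominated.
#3: not dominated (best capital cost).
#4: dominated by #1 (capital cost 189≤343, build time 1≤10, daily riders 50≥34, operating cost 25≤57).
#5: not dominated (best daily riders).

#1, #2, #3, #5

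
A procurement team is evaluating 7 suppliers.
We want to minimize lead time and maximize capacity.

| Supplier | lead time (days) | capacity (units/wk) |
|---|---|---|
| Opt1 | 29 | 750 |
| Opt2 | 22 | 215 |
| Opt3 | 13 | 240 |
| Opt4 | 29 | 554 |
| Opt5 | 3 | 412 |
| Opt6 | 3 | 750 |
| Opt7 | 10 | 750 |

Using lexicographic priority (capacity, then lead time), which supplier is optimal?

Opt6

First maximize capacity: best is 750, kept {Opt1, Opt6, Opt7}.
Then minimize lead time: best is 3, kept {Opt6}.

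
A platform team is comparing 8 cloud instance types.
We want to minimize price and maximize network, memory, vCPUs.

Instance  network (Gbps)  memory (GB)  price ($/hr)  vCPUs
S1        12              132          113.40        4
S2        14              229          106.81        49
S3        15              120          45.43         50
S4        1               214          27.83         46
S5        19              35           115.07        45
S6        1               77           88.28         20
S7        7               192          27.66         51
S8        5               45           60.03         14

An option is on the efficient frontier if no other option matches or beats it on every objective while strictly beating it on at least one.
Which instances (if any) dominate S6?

S3: network 15≥1, memory 120≥77, price 45.43≤88.28, vCPUs 50≥20 — dominates S6.
S4: network 1≥1, memory 214≥77, price 27.83≤88.28, vCPUs 46≥20 — dominates S6.
S7: network 7≥1, memory 192≥77, price 27.66≤88.28, vCPUs 51≥20 — dominates S6.
Others (S1, S2, S5, S8) are each worse than S6 on at least one objective.

S3, S4, S7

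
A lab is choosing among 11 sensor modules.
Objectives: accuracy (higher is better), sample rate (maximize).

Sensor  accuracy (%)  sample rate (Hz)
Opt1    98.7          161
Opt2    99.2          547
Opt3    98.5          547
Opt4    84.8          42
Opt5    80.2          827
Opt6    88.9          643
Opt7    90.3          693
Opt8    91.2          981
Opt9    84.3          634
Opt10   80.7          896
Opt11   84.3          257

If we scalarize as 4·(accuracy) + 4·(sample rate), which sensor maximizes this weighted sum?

Opt1: 4·98.7 + 4·161 = 1038.8
Opt2: 4·99.2 + 4·547 = 2584.8
Opt3: 4·98.5 + 4·547 = 2582.0
Opt4: 4·84.8 + 4·42 = 507.2
Opt5: 4·80.2 + 4·827 = 3628.8
Opt6: 4·88.9 + 4·643 = 2927.6
Opt7: 4·90.3 + 4·693 = 3133.2
Opt8: 4·91.2 + 4·981 = 4288.8
Opt9: 4·84.3 + 4·634 = 2873.2
Opt10: 4·80.7 + 4·896 = 3906.8
Opt11: 4·84.3 + 4·257 = 1365.2
Highest: Opt8 at 4288.8.

Opt8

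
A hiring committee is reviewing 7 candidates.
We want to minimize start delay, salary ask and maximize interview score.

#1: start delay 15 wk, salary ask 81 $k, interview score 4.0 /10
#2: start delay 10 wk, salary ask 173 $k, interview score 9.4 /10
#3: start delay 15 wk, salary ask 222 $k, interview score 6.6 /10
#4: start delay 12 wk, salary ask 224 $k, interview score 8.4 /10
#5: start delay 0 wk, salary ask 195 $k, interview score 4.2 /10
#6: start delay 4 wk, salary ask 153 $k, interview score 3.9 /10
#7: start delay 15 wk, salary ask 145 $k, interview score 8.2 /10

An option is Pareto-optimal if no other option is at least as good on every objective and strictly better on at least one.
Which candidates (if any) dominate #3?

#2: start delay 10≤15, salary ask 173≤222, interview score 9.4≥6.6 — dominates #3.
#7: start delay 15≤15, salary ask 145≤222, interview score 8.2≥6.6 — dominates #3.
Others (#1, #4, #5, #6) are each worse than #3 on at least one objective.

#2, #7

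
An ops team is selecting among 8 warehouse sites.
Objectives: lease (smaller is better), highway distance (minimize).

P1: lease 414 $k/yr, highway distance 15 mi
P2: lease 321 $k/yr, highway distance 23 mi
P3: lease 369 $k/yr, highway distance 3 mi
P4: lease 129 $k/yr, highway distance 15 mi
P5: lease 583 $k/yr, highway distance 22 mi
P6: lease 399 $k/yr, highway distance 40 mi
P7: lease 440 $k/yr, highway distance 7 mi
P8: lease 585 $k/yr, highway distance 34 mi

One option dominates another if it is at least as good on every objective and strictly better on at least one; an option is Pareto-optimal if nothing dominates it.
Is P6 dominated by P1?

No

P1 vs P6: P1 is worse on lease (414 vs 399), so it does not dominate P6.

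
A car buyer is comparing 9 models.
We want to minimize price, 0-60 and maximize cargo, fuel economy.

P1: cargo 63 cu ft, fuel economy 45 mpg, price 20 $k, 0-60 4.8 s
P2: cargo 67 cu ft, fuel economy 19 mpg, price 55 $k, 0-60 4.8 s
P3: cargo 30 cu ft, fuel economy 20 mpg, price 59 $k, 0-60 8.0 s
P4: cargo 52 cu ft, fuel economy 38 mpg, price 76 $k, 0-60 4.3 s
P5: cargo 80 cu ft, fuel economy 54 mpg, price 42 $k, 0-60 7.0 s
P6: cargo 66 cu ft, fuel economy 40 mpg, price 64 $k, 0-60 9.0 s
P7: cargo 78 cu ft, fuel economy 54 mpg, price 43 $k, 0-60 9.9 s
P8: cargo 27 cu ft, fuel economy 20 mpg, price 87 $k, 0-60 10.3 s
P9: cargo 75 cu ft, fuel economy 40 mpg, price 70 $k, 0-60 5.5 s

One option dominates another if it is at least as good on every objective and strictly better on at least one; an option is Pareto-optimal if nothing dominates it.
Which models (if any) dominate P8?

P1: cargo 63≥27, fuel economy 45≥20, price 20≤87, 0-60 4.8≤10.3 — dominates P8.
P3: cargo 30≥27, fuel economy 20≥20, price 59≤87, 0-60 8.0≤10.3 — dominates P8.
P4: cargo 52≥27, fuel economy 38≥20, price 76≤87, 0-60 4.3≤10.3 — dominates P8.
P5: cargo 80≥27, fuel economy 54≥20, price 42≤87, 0-60 7.0≤10.3 — dominates P8.
P6: cargo 66≥27, fuel economy 40≥20, price 64≤87, 0-60 9.0≤10.3 — dominates P8.
P7: cargo 78≥27, fuel economy 54≥20, price 43≤87, 0-60 9.9≤10.3 — dominates P8.
P9: cargo 75≥27, fuel economy 40≥20, price 70≤87, 0-60 5.5≤10.3 — dominates P8.
Others (P2) are each worse than P8 on at least one objective.

P1, P3, P4, P5, P6, P7, P9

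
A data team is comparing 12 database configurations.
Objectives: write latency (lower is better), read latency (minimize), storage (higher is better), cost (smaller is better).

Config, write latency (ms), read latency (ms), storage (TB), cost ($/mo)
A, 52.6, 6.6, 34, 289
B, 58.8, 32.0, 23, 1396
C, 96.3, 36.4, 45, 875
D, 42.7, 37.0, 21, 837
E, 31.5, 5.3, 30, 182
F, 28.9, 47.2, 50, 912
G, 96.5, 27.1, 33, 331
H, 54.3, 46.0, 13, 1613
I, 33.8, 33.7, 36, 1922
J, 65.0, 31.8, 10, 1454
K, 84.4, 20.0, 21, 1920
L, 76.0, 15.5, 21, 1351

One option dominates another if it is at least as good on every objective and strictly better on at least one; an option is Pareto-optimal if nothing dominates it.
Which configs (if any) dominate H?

A: write latency 52.6≤54.3, read latency 6.6≤46.0, storage 34≥13, cost 289≤1613 — dominates H.
D: write latency 42.7≤54.3, read latency 37.0≤46.0, storage 21≥13, cost 837≤1613 — dominates H.
E: write latency 31.5≤54.3, read latency 5.3≤46.0, storage 30≥13, cost 182≤1613 — dominates H.
Others (B, C, F, G, I, J, K, L) are each worse than H on at least one objective.

A, D, E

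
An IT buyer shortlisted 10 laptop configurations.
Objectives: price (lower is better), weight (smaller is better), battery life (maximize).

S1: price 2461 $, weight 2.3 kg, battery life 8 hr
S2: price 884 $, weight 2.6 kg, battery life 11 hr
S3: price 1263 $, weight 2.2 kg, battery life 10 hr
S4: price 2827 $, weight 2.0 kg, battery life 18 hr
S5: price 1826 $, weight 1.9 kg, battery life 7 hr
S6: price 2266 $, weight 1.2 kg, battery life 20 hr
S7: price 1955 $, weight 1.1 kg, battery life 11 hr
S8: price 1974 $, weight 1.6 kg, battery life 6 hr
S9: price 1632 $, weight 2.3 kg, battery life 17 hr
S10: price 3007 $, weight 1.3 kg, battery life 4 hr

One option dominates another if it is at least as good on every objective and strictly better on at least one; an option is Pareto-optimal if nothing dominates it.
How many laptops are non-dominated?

6

S1: dominated by S3 (price 1263≤2461, weight 2.2≤2.3, battery life 10≥8).
S2: not dominated (best price).
S3: not dominated.
S4: dominated by S6 (price 2266≤2827, weight 1.2≤2.0, battery life 20≥18).
S5: not dominated.
S6: not dominated (best battery life).
S7: not dominated (best weight).
S8: dominated by S7 (price 1955≤1974, weight 1.1≤1.6, battery life 11≥6).
S9: not dominated.
S10: dominated by S6 (price 2266≤3007, weight 1.2≤1.3, battery life 20≥4).
Pareto-optimal: S2, S3, S5, S6, S7, S9 → 6.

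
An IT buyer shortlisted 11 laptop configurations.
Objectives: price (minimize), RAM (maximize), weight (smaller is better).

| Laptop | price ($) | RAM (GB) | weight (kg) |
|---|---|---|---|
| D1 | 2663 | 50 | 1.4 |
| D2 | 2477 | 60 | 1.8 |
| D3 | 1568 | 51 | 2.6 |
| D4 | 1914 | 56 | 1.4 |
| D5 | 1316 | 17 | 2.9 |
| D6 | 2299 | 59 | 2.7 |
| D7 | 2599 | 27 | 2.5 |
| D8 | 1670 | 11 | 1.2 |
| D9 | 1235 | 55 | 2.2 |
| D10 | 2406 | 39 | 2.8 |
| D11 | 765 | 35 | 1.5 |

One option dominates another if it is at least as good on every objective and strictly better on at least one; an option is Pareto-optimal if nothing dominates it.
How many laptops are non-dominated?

D1: dominated by D4 (price 1914≤2663, RAM 56≥50, weight 1.4≤1.4).
D2: not dominated (best RAM).
D3: dominated by D9 (price 1235≤1568, RAM 55≥51, weight 2.2≤2.6).
D4: not dominated.
D5: dominated by D9 (price 1235≤1316, RAM 55≥17, weight 2.2≤2.9).
D6: not dominated.
D7: dominated by D2 (price 2477≤2599, RAM 60≥27, weight 1.8≤2.5).
D8: not dominated (best weight).
D9: not dominated.
D10: dominated by D3 (price 1568≤2406, RAM 51≥39, weight 2.6≤2.8).
D11: not dominated (best price).
Pareto-optimal: D2, D4, D6, D8, D9, D11 → 6.

6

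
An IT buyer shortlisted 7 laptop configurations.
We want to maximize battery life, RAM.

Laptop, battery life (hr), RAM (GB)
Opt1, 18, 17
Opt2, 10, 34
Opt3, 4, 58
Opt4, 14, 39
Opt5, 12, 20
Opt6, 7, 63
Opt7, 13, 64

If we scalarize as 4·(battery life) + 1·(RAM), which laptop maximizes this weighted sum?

Opt1: 4·18 + 1·17 = 89
Opt2: 4·10 + 1·34 = 74
Opt3: 4·4 + 1·58 = 74
Opt4: 4·14 + 1·39 = 95
Opt5: 4·12 + 1·20 = 68
Opt6: 4·7 + 1·63 = 91
Opt7: 4·13 + 1·64 = 116
Highest: Opt7 at 116.

Opt7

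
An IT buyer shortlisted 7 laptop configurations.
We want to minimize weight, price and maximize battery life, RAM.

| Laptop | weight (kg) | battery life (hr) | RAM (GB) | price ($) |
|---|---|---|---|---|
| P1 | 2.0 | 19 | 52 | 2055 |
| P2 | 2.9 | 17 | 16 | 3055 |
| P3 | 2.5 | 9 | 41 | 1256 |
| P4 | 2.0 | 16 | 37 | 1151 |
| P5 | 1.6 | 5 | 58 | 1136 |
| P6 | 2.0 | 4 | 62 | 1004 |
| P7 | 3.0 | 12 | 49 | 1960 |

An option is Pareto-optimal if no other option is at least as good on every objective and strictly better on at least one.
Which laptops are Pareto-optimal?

P1, P3, P4, P5, P6, P7

P1: not dominated (best battery life).
P2: dominated by P1 (weight 2.0≤2.9, battery life 19≥17, RAM 52≥16, price 2055≤3055).
P3: not dominated.
P4: not dominated.
P5: not dominated (best weight).
P6: not dominated (best RAM).
P7: not dominated.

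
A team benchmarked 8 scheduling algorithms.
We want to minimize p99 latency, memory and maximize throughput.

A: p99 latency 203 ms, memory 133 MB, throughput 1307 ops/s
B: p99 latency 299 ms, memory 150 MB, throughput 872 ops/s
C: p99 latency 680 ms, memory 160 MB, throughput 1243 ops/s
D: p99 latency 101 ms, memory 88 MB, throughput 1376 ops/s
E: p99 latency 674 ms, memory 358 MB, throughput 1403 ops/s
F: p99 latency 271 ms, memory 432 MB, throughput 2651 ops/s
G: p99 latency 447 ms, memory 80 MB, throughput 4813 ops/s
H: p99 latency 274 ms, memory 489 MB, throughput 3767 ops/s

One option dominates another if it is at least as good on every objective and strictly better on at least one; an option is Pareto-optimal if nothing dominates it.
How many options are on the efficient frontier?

A: dominated by D (p99 latency 101≤203, memory 88≤133, throughput 1376≥1307).
B: dominated by A (p99 latency 203≤299, memory 133≤150, throughput 1307≥872).
C: dominated by A (p99 latency 203≤680, memory 133≤160, throughput 1307≥1243).
D: not dominated (best p99 latency).
E: dominated by G (p99 latency 447≤674, memory 80≤358, throughput 4813≥1403).
F: not dominated.
G: not dominated (best memory).
H: not dominated.
Pareto-optimal: D, F, G, H → 4.

4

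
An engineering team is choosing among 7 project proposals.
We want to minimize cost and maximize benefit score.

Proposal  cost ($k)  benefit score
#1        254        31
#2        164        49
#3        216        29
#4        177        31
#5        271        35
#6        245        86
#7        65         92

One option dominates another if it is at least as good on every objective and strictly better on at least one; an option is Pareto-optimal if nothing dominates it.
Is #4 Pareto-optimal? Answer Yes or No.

No

#2 vs #4: cost 164≤177, benefit score 49≥31 — #2 is at least as good on every objective and strictly better on at least one, so #2 dominates #4.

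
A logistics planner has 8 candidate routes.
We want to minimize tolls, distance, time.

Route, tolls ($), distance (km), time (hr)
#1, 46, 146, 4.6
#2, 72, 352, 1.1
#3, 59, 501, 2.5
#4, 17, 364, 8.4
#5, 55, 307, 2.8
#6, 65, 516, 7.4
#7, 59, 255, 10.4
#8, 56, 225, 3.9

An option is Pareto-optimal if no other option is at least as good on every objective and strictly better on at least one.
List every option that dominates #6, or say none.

#1: tolls 46≤65, distance 146≤516, time 4.6≤7.4 — dominates #6.
#3: tolls 59≤65, distance 501≤516, time 2.5≤7.4 — dominates #6.
#5: tolls 55≤65, distance 307≤516, time 2.8≤7.4 — dominates #6.
#8: tolls 56≤65, distance 225≤516, time 3.9≤7.4 — dominates #6.
Others (#2, #4, #7) are each worse than #6 on at least one objective.

#1, #3, #5, #8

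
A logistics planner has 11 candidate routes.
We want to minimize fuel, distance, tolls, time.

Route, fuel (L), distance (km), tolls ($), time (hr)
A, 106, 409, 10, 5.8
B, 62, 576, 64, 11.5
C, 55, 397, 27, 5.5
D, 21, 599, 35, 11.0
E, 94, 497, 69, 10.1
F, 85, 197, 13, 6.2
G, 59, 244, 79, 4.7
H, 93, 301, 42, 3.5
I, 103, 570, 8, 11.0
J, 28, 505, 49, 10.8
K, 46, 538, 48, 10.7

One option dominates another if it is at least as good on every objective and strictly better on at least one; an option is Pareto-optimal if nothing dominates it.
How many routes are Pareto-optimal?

A: not dominated.
B: dominated by C (fuel 55≤62, distance 397≤576, tolls 27≤64, time 5.5≤11.5).
C: not dominated.
D: not dominated (best fuel).
E: dominated by C (fuel 55≤94, distance 397≤497, tolls 27≤69, time 5.5≤10.1).
F: not dominated (best distance).
G: not dominated.
H: not dominated (best time).
I: not dominated (best tolls).
J: not dominated.
K: not dominated.
Pareto-optimal: A, C, D, F, G, H, I, J, K → 9.

9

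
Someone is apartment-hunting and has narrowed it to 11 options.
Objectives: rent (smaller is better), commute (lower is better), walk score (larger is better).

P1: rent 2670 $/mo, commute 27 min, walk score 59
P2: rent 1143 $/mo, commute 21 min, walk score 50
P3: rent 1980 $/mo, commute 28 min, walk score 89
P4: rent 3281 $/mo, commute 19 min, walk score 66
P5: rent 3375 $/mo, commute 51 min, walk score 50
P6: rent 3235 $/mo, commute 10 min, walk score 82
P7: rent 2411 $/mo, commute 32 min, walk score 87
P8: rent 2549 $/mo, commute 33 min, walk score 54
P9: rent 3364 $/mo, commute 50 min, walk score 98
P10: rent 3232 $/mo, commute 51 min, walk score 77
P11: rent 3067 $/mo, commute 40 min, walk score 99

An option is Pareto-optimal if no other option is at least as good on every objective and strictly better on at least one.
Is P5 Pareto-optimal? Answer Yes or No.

No

P1 vs P5: rent 2670≤3375, commute 27≤51, walk score 59≥50 — P1 is at least as good on every objective and strictly better on at least one, so P1 dominates P5.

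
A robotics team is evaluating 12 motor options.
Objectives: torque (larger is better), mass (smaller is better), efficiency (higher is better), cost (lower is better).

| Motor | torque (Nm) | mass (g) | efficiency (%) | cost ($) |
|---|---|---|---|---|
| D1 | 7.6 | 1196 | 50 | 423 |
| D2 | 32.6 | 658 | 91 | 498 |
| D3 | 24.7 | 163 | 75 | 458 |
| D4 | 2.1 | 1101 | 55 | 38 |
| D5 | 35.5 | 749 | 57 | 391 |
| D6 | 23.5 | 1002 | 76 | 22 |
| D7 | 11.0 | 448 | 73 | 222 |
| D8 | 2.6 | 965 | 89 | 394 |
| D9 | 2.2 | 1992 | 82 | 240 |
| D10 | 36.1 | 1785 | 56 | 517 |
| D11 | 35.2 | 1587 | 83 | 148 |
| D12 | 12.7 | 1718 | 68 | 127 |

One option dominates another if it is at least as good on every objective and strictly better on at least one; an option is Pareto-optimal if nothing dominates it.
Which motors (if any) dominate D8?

none

D1: worse on mass (1196 vs 965).
D2: worse on cost (498 vs 394).
D3: worse on efficiency (75 vs 89).
D4: worse on torque (2.1 vs 2.6).
D5: worse on efficiency (57 vs 89).
D6: worse on mass (1002 vs 965).
D7: worse on efficiency (73 vs 89).
D9: worse on torque (2.2 vs 2.6).
D10: worse on mass (1785 vs 965).
D11: worse on mass (1587 vs 965).
D12: worse on mass (1718 vs 965).
No option dominates D8.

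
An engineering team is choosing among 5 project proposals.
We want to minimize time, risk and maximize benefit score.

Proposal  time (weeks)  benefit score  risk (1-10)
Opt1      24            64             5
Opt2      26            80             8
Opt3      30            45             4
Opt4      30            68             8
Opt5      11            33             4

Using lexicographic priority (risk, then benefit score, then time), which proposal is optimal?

First minimize risk: best is 4, kept {Opt3, Opt5}.
Then maximize benefit score: best is 45, kept {Opt3}.

Opt3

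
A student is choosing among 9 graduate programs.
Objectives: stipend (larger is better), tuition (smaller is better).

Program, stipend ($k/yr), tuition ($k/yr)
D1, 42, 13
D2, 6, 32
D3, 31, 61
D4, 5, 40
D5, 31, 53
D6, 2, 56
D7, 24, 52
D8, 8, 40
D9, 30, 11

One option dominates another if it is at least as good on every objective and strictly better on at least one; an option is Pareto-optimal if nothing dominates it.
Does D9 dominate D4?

D9 vs D4: stipend 30≥5, tuition 11≤40 — D9 is at least as good on every objective with at least one strict improvement.

Yes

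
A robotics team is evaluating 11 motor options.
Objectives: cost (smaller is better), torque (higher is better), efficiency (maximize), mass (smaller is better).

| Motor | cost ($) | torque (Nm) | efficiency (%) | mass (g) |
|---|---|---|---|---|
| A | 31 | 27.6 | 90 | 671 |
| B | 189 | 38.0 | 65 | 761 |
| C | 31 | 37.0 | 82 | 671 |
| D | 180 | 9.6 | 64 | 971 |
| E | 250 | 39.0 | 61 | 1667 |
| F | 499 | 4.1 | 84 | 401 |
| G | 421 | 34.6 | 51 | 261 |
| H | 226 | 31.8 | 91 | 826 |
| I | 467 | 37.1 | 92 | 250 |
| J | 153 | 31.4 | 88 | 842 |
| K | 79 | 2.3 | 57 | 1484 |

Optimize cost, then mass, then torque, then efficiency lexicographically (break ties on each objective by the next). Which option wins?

C

First minimize cost: best is 31, kept {A, C}.
Then minimize mass: best is 671, kept {A, C}.
Then maximize torque: best is 37.0, kept {C}.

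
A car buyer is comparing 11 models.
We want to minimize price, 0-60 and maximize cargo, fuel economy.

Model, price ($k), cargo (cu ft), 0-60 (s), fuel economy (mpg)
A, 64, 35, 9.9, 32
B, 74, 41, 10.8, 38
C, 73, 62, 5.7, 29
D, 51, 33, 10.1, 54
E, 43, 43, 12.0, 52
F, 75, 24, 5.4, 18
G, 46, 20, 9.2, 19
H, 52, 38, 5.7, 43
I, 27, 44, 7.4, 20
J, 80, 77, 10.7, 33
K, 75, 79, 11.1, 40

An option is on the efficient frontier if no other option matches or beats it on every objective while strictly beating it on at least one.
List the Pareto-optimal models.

A: dominated by H (price 52≤64, cargo 38≥35, 0-60 5.7≤9.9, fuel economy 43≥32).
B: not dominated.
C: not dominated.
D: not dominated (best fuel economy).
E: not dominated.
F: not dominated (best 0-60).
G: dominated by I (price 27≤46, cargo 44≥20, 0-60 7.4≤9.2, fuel economy 20≥19).
H: not dominated.
I: not dominated (best price).
J: not dominated.
K: not dominated (best cargo).

B, C, D, E, F, H, I, J, K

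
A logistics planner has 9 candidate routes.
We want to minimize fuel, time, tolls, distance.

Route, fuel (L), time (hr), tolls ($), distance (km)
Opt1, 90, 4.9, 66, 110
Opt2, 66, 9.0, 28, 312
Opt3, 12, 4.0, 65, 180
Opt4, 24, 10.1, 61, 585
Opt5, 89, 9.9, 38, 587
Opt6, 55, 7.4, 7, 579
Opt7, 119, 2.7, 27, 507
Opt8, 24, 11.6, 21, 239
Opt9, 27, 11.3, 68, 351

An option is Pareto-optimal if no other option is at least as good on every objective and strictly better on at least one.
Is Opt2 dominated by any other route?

Opt1: worse on fuel (90 vs 66).
Opt3: worse on tolls (65 vs 28).
Opt4: worse on time (10.1 vs 9.0).
Opt5: worse on fuel (89 vs 66).
Opt6: worse on distance (579 vs 312).
Opt7: worse on fuel (119 vs 66).
Opt8: worse on time (11.6 vs 9.0).
Opt9: worse on time (11.3 vs 9.0).
No option is at least as good as Opt2 on every objective and strictly better on one.

No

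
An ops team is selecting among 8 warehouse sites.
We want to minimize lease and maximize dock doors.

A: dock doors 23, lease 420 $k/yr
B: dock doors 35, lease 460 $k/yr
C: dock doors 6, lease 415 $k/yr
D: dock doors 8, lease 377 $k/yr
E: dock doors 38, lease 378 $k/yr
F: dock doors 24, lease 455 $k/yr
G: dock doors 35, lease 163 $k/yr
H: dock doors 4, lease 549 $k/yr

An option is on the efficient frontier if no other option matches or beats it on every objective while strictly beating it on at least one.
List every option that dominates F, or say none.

E: dock doors 38≥24, lease 378≤455 — dominates F.
G: dock doors 35≥24, lease 163≤455 — dominates F.
Others (A, B, C, D, H) are each worse than F on at least one objective.

E, G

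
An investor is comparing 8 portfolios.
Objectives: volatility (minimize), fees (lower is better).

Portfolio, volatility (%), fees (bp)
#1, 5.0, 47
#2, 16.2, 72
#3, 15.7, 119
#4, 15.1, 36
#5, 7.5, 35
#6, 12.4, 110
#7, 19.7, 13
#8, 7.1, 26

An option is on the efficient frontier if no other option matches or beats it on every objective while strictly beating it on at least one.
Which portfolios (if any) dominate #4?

#5: volatility 7.5≤15.1, fees 35≤36 — dominates #4.
#8: volatility 7.1≤15.1, fees 26≤36 — dominates #4.
Others (#1, #2, #3, #6, #7) are each worse than #4 on at least one objective.

#5, #8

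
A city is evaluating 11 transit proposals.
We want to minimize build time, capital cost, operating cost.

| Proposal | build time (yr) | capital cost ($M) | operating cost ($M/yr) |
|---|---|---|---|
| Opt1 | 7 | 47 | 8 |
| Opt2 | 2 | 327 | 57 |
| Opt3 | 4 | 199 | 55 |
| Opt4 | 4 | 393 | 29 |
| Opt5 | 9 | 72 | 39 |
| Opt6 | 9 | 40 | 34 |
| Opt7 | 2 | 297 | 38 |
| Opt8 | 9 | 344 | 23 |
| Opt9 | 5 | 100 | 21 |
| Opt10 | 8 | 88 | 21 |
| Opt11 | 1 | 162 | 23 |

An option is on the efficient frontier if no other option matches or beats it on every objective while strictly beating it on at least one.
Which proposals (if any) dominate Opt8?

Opt1: build time 7≤9, capital cost 47≤344, operating cost 8≤23 — dominates Opt8.
Opt9: build time 5≤9, capital cost 100≤344, operating cost 21≤23 — dominates Opt8.
Opt10: build time 8≤9, capital cost 88≤344, operating cost 21≤23 — dominates Opt8.
Opt11: build time 1≤9, capital cost 162≤344, operating cost 23≤23 — dominates Opt8.
Others (Opt2, Opt3, Opt4, Opt5, Opt6, Opt7) are each worse than Opt8 on at least one objective.

Opt1, Opt9, Opt10, Opt11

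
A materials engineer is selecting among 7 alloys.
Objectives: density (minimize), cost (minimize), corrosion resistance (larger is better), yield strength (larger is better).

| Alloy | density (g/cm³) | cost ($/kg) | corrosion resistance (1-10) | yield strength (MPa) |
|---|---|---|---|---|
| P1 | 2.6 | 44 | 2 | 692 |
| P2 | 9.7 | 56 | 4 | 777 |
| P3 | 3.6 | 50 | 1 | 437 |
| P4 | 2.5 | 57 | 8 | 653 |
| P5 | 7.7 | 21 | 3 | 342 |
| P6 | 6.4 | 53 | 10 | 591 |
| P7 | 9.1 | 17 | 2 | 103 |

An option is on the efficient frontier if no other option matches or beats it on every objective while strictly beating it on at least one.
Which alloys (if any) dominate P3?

P1

P1: density 2.6≤3.6, cost 44≤50, corrosion resistance 2≥1, yield strength 692≥437 — dominates P3.
Others (P2, P4, P5, P6, P7) are each worse than P3 on at least one objective.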